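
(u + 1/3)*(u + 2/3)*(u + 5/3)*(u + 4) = u^4 + 20*u^3/3 + 113*u^2/9 + 214*u/27 + 40/27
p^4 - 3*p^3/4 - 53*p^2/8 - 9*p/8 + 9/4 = (p - 3)*(p - 1/2)*(p + 3/4)*(p + 2)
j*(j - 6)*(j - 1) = j^3 - 7*j^2 + 6*j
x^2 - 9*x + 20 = (x - 5)*(x - 4)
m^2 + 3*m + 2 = (m + 1)*(m + 2)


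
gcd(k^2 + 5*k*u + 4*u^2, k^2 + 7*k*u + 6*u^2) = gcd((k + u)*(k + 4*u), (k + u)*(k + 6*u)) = k + u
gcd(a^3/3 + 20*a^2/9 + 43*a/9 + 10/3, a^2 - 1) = 1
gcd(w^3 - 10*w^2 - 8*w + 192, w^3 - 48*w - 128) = w^2 - 4*w - 32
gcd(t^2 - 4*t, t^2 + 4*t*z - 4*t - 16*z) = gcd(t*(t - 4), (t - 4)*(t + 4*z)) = t - 4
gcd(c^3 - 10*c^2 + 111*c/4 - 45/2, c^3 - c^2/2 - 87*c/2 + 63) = c^2 - 15*c/2 + 9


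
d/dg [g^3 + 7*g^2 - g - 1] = 3*g^2 + 14*g - 1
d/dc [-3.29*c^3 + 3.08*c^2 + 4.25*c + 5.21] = -9.87*c^2 + 6.16*c + 4.25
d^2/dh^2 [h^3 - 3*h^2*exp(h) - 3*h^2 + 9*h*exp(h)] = -3*h^2*exp(h) - 3*h*exp(h) + 6*h + 12*exp(h) - 6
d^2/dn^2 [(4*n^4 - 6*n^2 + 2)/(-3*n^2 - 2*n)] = 4*(-18*n^6 - 36*n^5 - 24*n^4 - 18*n^3 - 27*n^2 - 18*n - 4)/(n^3*(27*n^3 + 54*n^2 + 36*n + 8))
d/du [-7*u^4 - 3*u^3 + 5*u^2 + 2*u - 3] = -28*u^3 - 9*u^2 + 10*u + 2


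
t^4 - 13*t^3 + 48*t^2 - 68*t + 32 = (t - 8)*(t - 2)^2*(t - 1)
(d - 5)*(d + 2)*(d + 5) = d^3 + 2*d^2 - 25*d - 50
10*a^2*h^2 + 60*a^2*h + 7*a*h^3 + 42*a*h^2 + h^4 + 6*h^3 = h*(2*a + h)*(5*a + h)*(h + 6)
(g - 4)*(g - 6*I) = g^2 - 4*g - 6*I*g + 24*I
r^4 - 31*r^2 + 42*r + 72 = (r - 4)*(r - 3)*(r + 1)*(r + 6)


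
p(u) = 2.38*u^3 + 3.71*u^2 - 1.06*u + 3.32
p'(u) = 7.14*u^2 + 7.42*u - 1.06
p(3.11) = 107.50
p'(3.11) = 91.07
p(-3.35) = -40.97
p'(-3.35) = 54.21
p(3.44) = 140.46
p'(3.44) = 108.96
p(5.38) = 475.62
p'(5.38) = 245.52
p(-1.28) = 5.76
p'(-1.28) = 1.14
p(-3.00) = -24.37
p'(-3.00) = 40.94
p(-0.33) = 3.99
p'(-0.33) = -2.73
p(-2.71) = -13.93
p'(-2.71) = 31.27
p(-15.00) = -7178.53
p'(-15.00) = 1494.14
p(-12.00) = -3562.36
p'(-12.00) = 938.06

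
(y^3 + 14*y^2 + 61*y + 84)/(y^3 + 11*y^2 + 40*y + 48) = (y + 7)/(y + 4)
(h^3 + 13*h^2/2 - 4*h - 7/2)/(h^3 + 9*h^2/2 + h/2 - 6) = (2*h^2 + 15*h + 7)/(2*h^2 + 11*h + 12)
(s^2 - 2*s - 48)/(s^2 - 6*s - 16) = (s + 6)/(s + 2)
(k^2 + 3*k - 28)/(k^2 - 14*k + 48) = (k^2 + 3*k - 28)/(k^2 - 14*k + 48)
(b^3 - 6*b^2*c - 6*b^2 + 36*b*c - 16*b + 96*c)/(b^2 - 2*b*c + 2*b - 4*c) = (b^2 - 6*b*c - 8*b + 48*c)/(b - 2*c)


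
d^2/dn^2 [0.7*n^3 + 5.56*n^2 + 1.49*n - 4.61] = 4.2*n + 11.12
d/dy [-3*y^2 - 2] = -6*y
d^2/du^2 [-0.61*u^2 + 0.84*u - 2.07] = -1.22000000000000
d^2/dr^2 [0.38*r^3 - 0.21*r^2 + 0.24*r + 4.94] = 2.28*r - 0.42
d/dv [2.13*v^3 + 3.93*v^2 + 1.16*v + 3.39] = 6.39*v^2 + 7.86*v + 1.16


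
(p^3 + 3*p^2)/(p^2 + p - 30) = p^2*(p + 3)/(p^2 + p - 30)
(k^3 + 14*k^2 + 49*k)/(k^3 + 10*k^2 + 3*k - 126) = k*(k + 7)/(k^2 + 3*k - 18)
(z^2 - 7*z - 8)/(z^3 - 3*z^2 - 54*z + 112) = (z + 1)/(z^2 + 5*z - 14)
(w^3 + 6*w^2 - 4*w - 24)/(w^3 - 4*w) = (w + 6)/w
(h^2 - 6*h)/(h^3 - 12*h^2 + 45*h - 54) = h/(h^2 - 6*h + 9)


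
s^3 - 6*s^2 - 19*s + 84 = (s - 7)*(s - 3)*(s + 4)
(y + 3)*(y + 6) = y^2 + 9*y + 18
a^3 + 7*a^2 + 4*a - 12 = (a - 1)*(a + 2)*(a + 6)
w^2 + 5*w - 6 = (w - 1)*(w + 6)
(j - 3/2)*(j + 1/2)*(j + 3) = j^3 + 2*j^2 - 15*j/4 - 9/4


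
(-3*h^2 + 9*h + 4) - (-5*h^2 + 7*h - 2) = 2*h^2 + 2*h + 6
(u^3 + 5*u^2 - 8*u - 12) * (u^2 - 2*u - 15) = u^5 + 3*u^4 - 33*u^3 - 71*u^2 + 144*u + 180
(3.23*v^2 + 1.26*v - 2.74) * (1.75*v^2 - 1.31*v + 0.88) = 5.6525*v^4 - 2.0263*v^3 - 3.6032*v^2 + 4.6982*v - 2.4112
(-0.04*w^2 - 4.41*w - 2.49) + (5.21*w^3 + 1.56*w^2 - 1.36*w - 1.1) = 5.21*w^3 + 1.52*w^2 - 5.77*w - 3.59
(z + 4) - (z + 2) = 2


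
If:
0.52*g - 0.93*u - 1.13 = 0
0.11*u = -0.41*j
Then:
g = 1.78846153846154*u + 2.17307692307692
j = -0.268292682926829*u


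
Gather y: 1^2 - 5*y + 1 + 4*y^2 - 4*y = 4*y^2 - 9*y + 2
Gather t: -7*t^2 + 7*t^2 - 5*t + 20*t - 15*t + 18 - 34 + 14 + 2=0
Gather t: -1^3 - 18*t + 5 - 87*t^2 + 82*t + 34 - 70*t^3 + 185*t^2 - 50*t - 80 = -70*t^3 + 98*t^2 + 14*t - 42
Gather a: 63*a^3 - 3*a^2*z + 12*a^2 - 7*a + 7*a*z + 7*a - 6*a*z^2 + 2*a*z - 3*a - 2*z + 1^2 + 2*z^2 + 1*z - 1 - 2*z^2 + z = 63*a^3 + a^2*(12 - 3*z) + a*(-6*z^2 + 9*z - 3)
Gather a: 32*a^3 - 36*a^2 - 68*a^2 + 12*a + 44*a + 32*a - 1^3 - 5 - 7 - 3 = 32*a^3 - 104*a^2 + 88*a - 16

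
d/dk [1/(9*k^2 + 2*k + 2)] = 2*(-9*k - 1)/(9*k^2 + 2*k + 2)^2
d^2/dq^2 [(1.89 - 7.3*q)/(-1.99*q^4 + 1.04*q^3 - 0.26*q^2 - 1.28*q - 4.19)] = (346.90476*q^7 - 391.42106*q^6 + 187.38252*q^5 - 165.543516*q^4 - 1208.020056*q^3 + 585.163092*q^2 - 100.904856*q - 80.37794)/(7.880599*q^12 - 12.355512*q^11 + 9.54603*q^10 + 10.853344*q^9 + 35.131149*q^8 - 44.11368*q^7 + 34.3253*q^6 + 52.386528*q^5 + 73.471233*q^4 - 44.311288*q^3 + 34.288446*q^2 + 67.415424*q + 73.560059)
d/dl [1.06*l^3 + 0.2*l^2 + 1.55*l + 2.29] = 3.18*l^2 + 0.4*l + 1.55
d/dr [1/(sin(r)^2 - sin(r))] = (-2/tan(r) + cos(r)/sin(r)^2)/(sin(r) - 1)^2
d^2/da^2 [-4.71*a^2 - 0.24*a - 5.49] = -9.42000000000000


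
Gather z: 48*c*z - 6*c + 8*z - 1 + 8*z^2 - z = -6*c + 8*z^2 + z*(48*c + 7) - 1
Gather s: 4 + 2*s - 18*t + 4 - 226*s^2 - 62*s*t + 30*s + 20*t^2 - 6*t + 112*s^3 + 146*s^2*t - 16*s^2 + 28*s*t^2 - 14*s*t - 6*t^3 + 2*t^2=112*s^3 + s^2*(146*t - 242) + s*(28*t^2 - 76*t + 32) - 6*t^3 + 22*t^2 - 24*t + 8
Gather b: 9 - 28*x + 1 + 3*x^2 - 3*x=3*x^2 - 31*x + 10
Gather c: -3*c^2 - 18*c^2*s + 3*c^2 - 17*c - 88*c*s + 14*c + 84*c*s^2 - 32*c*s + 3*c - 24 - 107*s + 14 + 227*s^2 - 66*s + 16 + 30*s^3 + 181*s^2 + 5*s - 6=-18*c^2*s + c*(84*s^2 - 120*s) + 30*s^3 + 408*s^2 - 168*s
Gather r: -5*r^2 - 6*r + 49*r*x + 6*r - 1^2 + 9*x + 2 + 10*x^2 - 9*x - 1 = -5*r^2 + 49*r*x + 10*x^2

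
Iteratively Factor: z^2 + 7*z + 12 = (z + 3)*(z + 4)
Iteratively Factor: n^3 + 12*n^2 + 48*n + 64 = (n + 4)*(n^2 + 8*n + 16) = (n + 4)^2*(n + 4)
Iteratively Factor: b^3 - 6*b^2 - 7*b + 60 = (b - 4)*(b^2 - 2*b - 15) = (b - 4)*(b + 3)*(b - 5)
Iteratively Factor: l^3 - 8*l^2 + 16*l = (l - 4)*(l^2 - 4*l) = l*(l - 4)*(l - 4)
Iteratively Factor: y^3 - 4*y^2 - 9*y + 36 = (y - 3)*(y^2 - y - 12) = (y - 3)*(y + 3)*(y - 4)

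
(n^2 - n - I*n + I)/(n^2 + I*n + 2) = (n - 1)/(n + 2*I)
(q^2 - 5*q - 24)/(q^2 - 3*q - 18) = (q - 8)/(q - 6)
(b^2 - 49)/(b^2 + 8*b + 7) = (b - 7)/(b + 1)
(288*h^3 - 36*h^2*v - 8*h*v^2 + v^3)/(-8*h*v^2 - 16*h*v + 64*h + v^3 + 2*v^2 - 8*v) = (-36*h^2 + v^2)/(v^2 + 2*v - 8)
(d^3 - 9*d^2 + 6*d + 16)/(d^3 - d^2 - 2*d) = (d - 8)/d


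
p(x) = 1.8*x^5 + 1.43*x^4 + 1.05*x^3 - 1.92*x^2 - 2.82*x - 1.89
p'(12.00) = 196912.86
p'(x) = 9.0*x^4 + 5.72*x^3 + 3.15*x^2 - 3.84*x - 2.82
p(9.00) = 116253.09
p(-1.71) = -22.02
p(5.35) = 9149.73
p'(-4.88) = 4530.32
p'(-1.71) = 61.31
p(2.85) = 431.58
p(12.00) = 479052.27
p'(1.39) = 46.89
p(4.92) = 6089.89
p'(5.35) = 8315.93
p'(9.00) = 63436.65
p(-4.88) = -4326.52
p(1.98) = 69.91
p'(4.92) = 6009.31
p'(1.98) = 184.65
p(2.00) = 73.67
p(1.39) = 7.98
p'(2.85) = 738.01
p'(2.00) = 191.86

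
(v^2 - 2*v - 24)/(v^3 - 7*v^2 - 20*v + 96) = (v - 6)/(v^2 - 11*v + 24)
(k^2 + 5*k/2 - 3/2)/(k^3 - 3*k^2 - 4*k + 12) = (2*k^2 + 5*k - 3)/(2*(k^3 - 3*k^2 - 4*k + 12))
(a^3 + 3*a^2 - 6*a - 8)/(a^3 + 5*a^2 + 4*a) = (a - 2)/a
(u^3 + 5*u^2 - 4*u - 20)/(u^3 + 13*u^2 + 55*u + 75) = (u^2 - 4)/(u^2 + 8*u + 15)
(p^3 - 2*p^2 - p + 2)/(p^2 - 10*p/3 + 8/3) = 3*(p^2 - 1)/(3*p - 4)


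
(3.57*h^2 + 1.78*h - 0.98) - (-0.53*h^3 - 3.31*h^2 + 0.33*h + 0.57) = 0.53*h^3 + 6.88*h^2 + 1.45*h - 1.55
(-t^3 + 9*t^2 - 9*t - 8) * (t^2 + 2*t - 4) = -t^5 + 7*t^4 + 13*t^3 - 62*t^2 + 20*t + 32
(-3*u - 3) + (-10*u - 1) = -13*u - 4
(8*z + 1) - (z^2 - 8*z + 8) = -z^2 + 16*z - 7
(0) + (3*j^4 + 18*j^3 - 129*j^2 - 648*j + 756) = 3*j^4 + 18*j^3 - 129*j^2 - 648*j + 756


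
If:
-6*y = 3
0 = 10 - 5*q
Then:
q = 2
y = -1/2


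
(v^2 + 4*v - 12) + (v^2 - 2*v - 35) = 2*v^2 + 2*v - 47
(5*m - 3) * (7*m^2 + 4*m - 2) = 35*m^3 - m^2 - 22*m + 6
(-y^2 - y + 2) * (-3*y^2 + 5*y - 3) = 3*y^4 - 2*y^3 - 8*y^2 + 13*y - 6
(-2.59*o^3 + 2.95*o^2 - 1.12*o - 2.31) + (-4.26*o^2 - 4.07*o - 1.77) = -2.59*o^3 - 1.31*o^2 - 5.19*o - 4.08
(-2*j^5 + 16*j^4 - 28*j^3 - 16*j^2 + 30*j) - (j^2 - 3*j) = -2*j^5 + 16*j^4 - 28*j^3 - 17*j^2 + 33*j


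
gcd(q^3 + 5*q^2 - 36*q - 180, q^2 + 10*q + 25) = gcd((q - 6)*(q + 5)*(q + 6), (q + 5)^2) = q + 5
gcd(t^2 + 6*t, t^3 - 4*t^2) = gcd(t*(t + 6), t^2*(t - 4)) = t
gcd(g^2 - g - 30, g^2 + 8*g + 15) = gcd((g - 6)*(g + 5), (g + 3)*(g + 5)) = g + 5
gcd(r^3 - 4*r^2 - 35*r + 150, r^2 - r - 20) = r - 5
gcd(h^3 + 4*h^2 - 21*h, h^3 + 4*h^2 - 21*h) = h^3 + 4*h^2 - 21*h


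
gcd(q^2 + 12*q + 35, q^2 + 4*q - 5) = q + 5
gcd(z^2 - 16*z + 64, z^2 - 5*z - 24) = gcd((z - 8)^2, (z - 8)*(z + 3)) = z - 8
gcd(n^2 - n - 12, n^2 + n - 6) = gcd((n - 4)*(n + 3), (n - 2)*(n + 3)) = n + 3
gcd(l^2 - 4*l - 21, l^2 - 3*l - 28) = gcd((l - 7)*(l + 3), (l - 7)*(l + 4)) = l - 7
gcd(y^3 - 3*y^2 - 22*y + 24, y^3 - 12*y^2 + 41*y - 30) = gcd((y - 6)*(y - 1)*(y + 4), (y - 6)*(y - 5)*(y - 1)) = y^2 - 7*y + 6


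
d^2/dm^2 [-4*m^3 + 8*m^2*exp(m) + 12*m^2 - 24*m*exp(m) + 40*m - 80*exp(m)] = 8*m^2*exp(m) + 8*m*exp(m) - 24*m - 112*exp(m) + 24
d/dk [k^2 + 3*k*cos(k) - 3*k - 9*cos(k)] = -3*k*sin(k) + 2*k + 9*sin(k) + 3*cos(k) - 3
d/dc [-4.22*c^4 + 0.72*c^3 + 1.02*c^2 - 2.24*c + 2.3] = -16.88*c^3 + 2.16*c^2 + 2.04*c - 2.24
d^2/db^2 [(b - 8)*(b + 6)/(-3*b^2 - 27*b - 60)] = 2*(11*b^3 + 204*b^2 + 1176*b + 2168)/(3*(b^6 + 27*b^5 + 303*b^4 + 1809*b^3 + 6060*b^2 + 10800*b + 8000))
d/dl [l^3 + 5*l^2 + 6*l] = 3*l^2 + 10*l + 6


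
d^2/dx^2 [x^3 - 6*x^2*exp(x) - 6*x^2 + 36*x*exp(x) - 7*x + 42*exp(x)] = -6*x^2*exp(x) + 12*x*exp(x) + 6*x + 102*exp(x) - 12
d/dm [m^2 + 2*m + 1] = 2*m + 2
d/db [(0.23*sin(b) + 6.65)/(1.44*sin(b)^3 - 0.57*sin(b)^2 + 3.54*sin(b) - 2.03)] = (-0.6624*sin(b)^3 - 28.5969*sin(b)^2 + 7.581*sin(b) - 24.0079)*cos(b)/(2.0736*sin(b)^6 - 1.6416*sin(b)^5 + 10.5201*sin(b)^4 - 9.882*sin(b)^3 + 14.8458*sin(b)^2 - 14.3724*sin(b) + 4.1209)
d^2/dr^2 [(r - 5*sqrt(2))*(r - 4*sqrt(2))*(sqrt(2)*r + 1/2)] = 6*sqrt(2)*r - 35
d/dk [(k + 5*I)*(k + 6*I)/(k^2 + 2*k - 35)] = (k^2*(2 - 11*I) - 10*k + 60 - 385*I)/(k^4 + 4*k^3 - 66*k^2 - 140*k + 1225)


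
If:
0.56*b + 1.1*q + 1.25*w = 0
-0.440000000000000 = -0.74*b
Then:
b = 0.59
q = -1.13636363636364*w - 0.302702702702703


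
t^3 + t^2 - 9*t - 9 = (t - 3)*(t + 1)*(t + 3)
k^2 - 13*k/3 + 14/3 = (k - 7/3)*(k - 2)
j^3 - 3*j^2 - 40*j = j*(j - 8)*(j + 5)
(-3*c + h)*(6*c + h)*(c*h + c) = -18*c^3*h - 18*c^3 + 3*c^2*h^2 + 3*c^2*h + c*h^3 + c*h^2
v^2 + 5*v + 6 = (v + 2)*(v + 3)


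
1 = 1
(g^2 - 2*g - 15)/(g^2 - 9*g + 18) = (g^2 - 2*g - 15)/(g^2 - 9*g + 18)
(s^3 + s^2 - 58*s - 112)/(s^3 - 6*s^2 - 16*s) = (s + 7)/s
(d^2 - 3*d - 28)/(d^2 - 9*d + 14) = (d + 4)/(d - 2)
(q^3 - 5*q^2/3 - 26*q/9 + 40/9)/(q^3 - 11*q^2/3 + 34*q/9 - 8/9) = (3*q + 5)/(3*q - 1)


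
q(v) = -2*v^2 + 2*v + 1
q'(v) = 2 - 4*v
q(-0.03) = 0.94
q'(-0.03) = 2.12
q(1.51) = -0.54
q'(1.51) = -4.04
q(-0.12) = 0.73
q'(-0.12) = 2.48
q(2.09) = -3.56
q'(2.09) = -6.36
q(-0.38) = -0.05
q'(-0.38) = 3.52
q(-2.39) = -15.20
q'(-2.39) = 11.56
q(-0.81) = -1.93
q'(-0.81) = 5.24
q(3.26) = -13.74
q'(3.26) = -11.04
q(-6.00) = -83.00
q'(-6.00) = 26.00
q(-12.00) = -311.00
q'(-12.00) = 50.00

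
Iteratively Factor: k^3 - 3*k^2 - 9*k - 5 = (k + 1)*(k^2 - 4*k - 5) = (k - 5)*(k + 1)*(k + 1)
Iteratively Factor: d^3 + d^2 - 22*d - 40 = (d - 5)*(d^2 + 6*d + 8) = (d - 5)*(d + 4)*(d + 2)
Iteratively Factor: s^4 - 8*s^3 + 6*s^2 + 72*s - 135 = (s - 3)*(s^3 - 5*s^2 - 9*s + 45) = (s - 3)*(s + 3)*(s^2 - 8*s + 15) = (s - 5)*(s - 3)*(s + 3)*(s - 3)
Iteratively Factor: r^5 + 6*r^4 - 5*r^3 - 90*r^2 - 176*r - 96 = (r + 3)*(r^4 + 3*r^3 - 14*r^2 - 48*r - 32) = (r + 2)*(r + 3)*(r^3 + r^2 - 16*r - 16) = (r + 2)*(r + 3)*(r + 4)*(r^2 - 3*r - 4) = (r + 1)*(r + 2)*(r + 3)*(r + 4)*(r - 4)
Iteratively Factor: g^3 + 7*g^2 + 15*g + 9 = (g + 3)*(g^2 + 4*g + 3) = (g + 1)*(g + 3)*(g + 3)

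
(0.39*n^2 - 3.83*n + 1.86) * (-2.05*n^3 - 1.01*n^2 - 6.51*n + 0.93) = -0.7995*n^5 + 7.4576*n^4 - 2.4836*n^3 + 23.4174*n^2 - 15.6705*n + 1.7298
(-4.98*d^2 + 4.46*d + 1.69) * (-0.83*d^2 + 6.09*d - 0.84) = 4.1334*d^4 - 34.03*d^3 + 29.9419*d^2 + 6.5457*d - 1.4196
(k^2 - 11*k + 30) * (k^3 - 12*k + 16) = k^5 - 11*k^4 + 18*k^3 + 148*k^2 - 536*k + 480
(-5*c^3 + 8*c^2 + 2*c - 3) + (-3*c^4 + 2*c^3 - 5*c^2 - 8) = -3*c^4 - 3*c^3 + 3*c^2 + 2*c - 11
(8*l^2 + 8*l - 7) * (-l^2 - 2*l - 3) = -8*l^4 - 24*l^3 - 33*l^2 - 10*l + 21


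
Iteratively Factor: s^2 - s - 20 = (s + 4)*(s - 5)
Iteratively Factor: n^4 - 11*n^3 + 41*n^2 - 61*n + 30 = (n - 5)*(n^3 - 6*n^2 + 11*n - 6) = (n - 5)*(n - 2)*(n^2 - 4*n + 3) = (n - 5)*(n - 2)*(n - 1)*(n - 3)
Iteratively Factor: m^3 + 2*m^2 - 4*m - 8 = (m + 2)*(m^2 - 4) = (m - 2)*(m + 2)*(m + 2)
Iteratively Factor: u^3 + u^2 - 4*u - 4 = (u - 2)*(u^2 + 3*u + 2) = (u - 2)*(u + 2)*(u + 1)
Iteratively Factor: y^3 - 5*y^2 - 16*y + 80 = (y - 5)*(y^2 - 16) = (y - 5)*(y - 4)*(y + 4)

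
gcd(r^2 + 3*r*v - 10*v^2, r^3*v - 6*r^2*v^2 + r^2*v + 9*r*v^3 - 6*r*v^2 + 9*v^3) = 1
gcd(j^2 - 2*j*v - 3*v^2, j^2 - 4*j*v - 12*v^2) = 1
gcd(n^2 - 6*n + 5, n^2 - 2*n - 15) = n - 5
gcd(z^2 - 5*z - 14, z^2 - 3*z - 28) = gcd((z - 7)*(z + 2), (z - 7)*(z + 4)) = z - 7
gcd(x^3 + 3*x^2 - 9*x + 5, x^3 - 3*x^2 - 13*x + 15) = x - 1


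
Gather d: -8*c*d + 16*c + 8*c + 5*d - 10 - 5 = 24*c + d*(5 - 8*c) - 15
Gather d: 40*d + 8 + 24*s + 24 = 40*d + 24*s + 32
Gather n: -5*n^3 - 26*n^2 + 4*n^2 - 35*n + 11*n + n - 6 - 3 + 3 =-5*n^3 - 22*n^2 - 23*n - 6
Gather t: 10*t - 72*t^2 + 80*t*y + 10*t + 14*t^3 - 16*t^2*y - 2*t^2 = 14*t^3 + t^2*(-16*y - 74) + t*(80*y + 20)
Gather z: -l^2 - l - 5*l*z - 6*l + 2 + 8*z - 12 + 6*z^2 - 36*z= -l^2 - 7*l + 6*z^2 + z*(-5*l - 28) - 10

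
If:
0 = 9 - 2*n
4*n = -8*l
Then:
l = -9/4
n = 9/2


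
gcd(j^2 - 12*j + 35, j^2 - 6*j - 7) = j - 7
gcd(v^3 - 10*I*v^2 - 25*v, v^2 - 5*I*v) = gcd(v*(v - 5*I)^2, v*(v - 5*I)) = v^2 - 5*I*v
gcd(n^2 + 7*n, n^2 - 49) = n + 7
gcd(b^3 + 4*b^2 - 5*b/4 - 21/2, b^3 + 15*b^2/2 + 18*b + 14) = b^2 + 11*b/2 + 7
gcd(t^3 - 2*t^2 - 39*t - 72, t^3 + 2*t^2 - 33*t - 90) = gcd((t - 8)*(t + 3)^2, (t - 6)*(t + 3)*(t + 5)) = t + 3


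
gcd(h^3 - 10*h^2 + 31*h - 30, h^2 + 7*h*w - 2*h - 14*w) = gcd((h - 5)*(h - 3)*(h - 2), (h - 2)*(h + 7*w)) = h - 2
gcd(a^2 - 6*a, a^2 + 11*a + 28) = 1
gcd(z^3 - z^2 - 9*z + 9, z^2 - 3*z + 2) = z - 1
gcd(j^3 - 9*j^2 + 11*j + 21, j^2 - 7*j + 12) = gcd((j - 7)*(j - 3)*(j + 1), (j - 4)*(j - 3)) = j - 3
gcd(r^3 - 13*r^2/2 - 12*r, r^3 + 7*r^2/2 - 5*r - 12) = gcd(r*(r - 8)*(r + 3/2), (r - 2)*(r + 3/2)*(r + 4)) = r + 3/2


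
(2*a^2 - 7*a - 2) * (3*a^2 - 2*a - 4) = 6*a^4 - 25*a^3 + 32*a + 8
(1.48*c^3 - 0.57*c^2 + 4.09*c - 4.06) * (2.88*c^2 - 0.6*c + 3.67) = 4.2624*c^5 - 2.5296*c^4 + 17.5528*c^3 - 16.2387*c^2 + 17.4463*c - 14.9002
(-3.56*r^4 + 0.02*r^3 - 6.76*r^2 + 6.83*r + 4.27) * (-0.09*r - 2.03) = 0.3204*r^5 + 7.225*r^4 + 0.5678*r^3 + 13.1081*r^2 - 14.2492*r - 8.6681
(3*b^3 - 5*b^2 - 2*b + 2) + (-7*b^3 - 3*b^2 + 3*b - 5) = -4*b^3 - 8*b^2 + b - 3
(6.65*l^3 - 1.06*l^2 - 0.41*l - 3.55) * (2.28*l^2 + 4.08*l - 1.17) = 15.162*l^5 + 24.7152*l^4 - 13.0401*l^3 - 8.5266*l^2 - 14.0043*l + 4.1535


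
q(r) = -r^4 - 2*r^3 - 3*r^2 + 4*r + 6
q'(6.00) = -1112.00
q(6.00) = -1806.00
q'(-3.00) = 76.00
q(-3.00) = -60.00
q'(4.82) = -612.24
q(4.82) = -808.12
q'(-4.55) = 283.87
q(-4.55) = -314.51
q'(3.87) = -340.92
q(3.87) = -363.68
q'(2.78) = -144.99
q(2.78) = -108.76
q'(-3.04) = 79.17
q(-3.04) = -63.10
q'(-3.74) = 151.77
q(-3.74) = -141.95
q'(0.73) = -5.13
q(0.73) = 6.26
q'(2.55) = -116.64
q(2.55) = -78.75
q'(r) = -4*r^3 - 6*r^2 - 6*r + 4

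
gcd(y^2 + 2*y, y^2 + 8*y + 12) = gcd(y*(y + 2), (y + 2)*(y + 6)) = y + 2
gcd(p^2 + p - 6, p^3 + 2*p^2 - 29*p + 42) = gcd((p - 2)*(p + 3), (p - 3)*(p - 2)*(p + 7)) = p - 2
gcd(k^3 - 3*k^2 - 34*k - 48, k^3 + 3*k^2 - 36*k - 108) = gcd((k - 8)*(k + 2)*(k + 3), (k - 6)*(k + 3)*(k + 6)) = k + 3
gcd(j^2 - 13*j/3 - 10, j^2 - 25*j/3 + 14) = j - 6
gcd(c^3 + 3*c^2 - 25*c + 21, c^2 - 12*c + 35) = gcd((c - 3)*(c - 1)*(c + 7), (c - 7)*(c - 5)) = 1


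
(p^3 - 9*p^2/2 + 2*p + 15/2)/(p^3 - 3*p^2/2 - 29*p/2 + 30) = (p + 1)/(p + 4)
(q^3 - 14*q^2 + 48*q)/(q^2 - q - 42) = q*(-q^2 + 14*q - 48)/(-q^2 + q + 42)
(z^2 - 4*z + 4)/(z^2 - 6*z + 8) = (z - 2)/(z - 4)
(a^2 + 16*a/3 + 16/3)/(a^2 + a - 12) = (a + 4/3)/(a - 3)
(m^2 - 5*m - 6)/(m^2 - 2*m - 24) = (m + 1)/(m + 4)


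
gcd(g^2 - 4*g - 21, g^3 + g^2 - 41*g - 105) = g^2 - 4*g - 21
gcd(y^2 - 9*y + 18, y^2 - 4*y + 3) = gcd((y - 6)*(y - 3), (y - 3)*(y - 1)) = y - 3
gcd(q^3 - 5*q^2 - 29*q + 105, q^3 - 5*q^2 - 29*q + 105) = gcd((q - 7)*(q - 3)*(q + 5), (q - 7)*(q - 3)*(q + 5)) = q^3 - 5*q^2 - 29*q + 105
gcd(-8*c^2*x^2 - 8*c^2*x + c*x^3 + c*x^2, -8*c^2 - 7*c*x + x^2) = -8*c + x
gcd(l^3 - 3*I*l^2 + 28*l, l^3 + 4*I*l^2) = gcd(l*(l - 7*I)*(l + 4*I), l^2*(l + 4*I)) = l^2 + 4*I*l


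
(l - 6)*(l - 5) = l^2 - 11*l + 30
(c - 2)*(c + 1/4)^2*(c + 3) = c^4 + 3*c^3/2 - 87*c^2/16 - 47*c/16 - 3/8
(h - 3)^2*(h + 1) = h^3 - 5*h^2 + 3*h + 9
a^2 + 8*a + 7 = (a + 1)*(a + 7)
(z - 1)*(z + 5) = z^2 + 4*z - 5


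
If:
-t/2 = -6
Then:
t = 12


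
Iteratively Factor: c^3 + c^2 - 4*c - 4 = (c + 1)*(c^2 - 4) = (c + 1)*(c + 2)*(c - 2)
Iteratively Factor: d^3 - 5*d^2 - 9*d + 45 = (d + 3)*(d^2 - 8*d + 15) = (d - 5)*(d + 3)*(d - 3)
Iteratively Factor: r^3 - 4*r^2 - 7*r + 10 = (r + 2)*(r^2 - 6*r + 5) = (r - 1)*(r + 2)*(r - 5)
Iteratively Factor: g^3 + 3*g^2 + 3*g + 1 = (g + 1)*(g^2 + 2*g + 1) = (g + 1)^2*(g + 1)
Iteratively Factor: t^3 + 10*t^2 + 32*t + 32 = (t + 4)*(t^2 + 6*t + 8) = (t + 4)^2*(t + 2)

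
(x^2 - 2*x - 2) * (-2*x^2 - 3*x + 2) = -2*x^4 + x^3 + 12*x^2 + 2*x - 4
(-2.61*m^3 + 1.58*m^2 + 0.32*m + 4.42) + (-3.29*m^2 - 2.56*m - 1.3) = -2.61*m^3 - 1.71*m^2 - 2.24*m + 3.12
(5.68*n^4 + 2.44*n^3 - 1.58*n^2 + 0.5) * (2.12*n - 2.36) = 12.0416*n^5 - 8.232*n^4 - 9.108*n^3 + 3.7288*n^2 + 1.06*n - 1.18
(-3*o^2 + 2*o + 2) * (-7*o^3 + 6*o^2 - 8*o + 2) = 21*o^5 - 32*o^4 + 22*o^3 - 10*o^2 - 12*o + 4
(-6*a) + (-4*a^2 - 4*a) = -4*a^2 - 10*a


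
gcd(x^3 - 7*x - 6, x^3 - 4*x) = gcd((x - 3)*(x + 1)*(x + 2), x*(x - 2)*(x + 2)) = x + 2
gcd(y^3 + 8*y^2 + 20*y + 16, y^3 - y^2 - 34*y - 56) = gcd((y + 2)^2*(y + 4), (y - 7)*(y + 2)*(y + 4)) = y^2 + 6*y + 8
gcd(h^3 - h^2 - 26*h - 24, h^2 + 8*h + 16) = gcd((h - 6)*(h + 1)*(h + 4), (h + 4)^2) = h + 4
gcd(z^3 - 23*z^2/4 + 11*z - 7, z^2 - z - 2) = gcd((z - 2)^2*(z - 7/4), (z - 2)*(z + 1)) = z - 2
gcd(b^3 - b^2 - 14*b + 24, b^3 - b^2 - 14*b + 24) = b^3 - b^2 - 14*b + 24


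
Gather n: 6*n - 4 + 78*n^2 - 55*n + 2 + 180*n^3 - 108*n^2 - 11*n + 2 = 180*n^3 - 30*n^2 - 60*n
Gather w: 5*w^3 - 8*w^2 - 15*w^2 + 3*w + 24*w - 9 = 5*w^3 - 23*w^2 + 27*w - 9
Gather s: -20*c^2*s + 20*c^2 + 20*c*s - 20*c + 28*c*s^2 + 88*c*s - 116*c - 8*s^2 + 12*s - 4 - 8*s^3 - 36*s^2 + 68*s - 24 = 20*c^2 - 136*c - 8*s^3 + s^2*(28*c - 44) + s*(-20*c^2 + 108*c + 80) - 28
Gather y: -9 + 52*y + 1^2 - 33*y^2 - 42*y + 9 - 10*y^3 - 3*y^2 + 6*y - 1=-10*y^3 - 36*y^2 + 16*y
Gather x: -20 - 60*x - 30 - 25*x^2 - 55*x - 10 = -25*x^2 - 115*x - 60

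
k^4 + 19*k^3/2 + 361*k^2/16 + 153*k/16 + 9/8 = (k + 1/4)^2*(k + 3)*(k + 6)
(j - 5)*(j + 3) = j^2 - 2*j - 15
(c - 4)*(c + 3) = c^2 - c - 12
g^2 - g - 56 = (g - 8)*(g + 7)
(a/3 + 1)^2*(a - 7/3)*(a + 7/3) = a^4/9 + 2*a^3/3 + 32*a^2/81 - 98*a/27 - 49/9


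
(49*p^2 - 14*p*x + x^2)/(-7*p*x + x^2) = (-7*p + x)/x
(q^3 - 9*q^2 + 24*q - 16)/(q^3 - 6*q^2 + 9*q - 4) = (q - 4)/(q - 1)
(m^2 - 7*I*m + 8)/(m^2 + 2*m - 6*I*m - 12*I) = (m^2 - 7*I*m + 8)/(m^2 + m*(2 - 6*I) - 12*I)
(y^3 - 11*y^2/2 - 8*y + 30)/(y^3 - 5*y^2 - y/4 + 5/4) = 2*(2*y^3 - 11*y^2 - 16*y + 60)/(4*y^3 - 20*y^2 - y + 5)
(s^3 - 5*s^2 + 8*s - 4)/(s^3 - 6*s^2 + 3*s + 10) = (s^2 - 3*s + 2)/(s^2 - 4*s - 5)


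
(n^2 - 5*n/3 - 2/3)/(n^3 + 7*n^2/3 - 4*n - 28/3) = (3*n + 1)/(3*n^2 + 13*n + 14)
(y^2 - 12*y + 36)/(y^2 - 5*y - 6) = (y - 6)/(y + 1)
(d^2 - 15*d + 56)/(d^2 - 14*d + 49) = (d - 8)/(d - 7)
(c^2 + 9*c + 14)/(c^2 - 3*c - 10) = (c + 7)/(c - 5)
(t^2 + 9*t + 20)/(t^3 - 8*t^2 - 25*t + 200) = (t + 4)/(t^2 - 13*t + 40)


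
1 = 1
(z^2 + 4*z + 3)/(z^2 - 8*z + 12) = (z^2 + 4*z + 3)/(z^2 - 8*z + 12)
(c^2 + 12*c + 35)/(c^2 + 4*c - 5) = (c + 7)/(c - 1)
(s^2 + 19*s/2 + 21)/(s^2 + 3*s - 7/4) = 2*(s + 6)/(2*s - 1)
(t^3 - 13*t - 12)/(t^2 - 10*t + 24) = (t^2 + 4*t + 3)/(t - 6)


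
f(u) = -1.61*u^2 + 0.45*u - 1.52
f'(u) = 0.45 - 3.22*u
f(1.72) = -5.51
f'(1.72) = -5.09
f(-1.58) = -6.25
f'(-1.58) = 5.54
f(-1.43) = -5.46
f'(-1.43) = 5.05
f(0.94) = -2.52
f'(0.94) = -2.58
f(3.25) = -17.06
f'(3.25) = -10.02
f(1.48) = -4.38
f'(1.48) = -4.32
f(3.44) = -19.02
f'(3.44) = -10.63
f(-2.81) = -15.50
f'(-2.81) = 9.50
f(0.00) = -1.52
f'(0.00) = 0.45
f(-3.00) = -17.36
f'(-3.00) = 10.11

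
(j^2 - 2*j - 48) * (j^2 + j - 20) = j^4 - j^3 - 70*j^2 - 8*j + 960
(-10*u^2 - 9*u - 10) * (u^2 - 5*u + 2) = -10*u^4 + 41*u^3 + 15*u^2 + 32*u - 20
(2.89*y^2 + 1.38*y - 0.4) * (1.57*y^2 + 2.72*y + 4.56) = 4.5373*y^4 + 10.0274*y^3 + 16.304*y^2 + 5.2048*y - 1.824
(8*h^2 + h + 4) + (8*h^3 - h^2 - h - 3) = 8*h^3 + 7*h^2 + 1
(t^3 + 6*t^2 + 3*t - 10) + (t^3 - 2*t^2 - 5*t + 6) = 2*t^3 + 4*t^2 - 2*t - 4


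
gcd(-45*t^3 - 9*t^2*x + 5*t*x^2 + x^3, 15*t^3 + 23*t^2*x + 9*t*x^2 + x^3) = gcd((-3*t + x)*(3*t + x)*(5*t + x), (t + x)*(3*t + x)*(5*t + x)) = 15*t^2 + 8*t*x + x^2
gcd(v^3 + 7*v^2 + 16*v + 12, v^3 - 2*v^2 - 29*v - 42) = v^2 + 5*v + 6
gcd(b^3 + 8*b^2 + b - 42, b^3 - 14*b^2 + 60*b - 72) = b - 2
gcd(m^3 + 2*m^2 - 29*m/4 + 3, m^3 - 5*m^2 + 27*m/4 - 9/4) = m^2 - 2*m + 3/4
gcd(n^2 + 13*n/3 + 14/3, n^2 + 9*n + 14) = n + 2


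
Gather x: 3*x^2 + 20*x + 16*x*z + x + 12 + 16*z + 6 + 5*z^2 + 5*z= 3*x^2 + x*(16*z + 21) + 5*z^2 + 21*z + 18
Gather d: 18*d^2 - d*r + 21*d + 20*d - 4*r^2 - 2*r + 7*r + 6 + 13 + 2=18*d^2 + d*(41 - r) - 4*r^2 + 5*r + 21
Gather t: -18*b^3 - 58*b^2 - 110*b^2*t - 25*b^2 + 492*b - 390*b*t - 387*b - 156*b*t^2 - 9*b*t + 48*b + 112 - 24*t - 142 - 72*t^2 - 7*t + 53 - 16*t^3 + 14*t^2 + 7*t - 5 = -18*b^3 - 83*b^2 + 153*b - 16*t^3 + t^2*(-156*b - 58) + t*(-110*b^2 - 399*b - 24) + 18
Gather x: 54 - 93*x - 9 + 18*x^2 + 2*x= 18*x^2 - 91*x + 45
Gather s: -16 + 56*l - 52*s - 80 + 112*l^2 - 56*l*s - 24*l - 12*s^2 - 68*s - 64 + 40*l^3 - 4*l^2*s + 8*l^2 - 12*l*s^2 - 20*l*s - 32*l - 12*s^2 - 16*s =40*l^3 + 120*l^2 + s^2*(-12*l - 24) + s*(-4*l^2 - 76*l - 136) - 160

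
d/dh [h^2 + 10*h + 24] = 2*h + 10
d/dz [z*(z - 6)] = 2*z - 6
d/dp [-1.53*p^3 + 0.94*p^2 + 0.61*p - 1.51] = -4.59*p^2 + 1.88*p + 0.61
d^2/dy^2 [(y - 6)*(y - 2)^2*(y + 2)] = 12*y^2 - 48*y + 16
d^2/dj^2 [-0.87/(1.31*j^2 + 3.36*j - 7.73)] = (2.986014*j^2 + 7.658784*j - 0.87*(2.62*j + 3.36)*(5.24*j + 6.72) - 17.619762)/(1.31*j^2 + 3.36*j - 7.73)^3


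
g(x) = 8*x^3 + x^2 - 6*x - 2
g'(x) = 24*x^2 + 2*x - 6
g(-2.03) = -52.62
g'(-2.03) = 88.84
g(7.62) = 3549.95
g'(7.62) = 1402.79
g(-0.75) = -0.31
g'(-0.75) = 6.00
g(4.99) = 986.97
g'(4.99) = 601.58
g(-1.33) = -11.07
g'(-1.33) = 33.79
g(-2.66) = -129.53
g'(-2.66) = 158.49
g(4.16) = 566.28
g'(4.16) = 417.65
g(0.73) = -2.73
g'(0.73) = 8.25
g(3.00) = 205.00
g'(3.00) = 216.00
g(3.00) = 205.00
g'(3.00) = 216.00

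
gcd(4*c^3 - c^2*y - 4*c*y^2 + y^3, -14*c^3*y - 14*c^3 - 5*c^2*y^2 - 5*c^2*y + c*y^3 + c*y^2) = 1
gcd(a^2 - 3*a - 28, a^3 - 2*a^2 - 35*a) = a - 7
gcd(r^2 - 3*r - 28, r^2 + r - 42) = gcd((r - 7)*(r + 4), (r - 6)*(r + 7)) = 1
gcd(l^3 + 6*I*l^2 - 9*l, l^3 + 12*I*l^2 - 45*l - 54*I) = l^2 + 6*I*l - 9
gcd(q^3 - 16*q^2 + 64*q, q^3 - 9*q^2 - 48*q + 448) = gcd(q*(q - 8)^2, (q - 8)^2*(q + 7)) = q^2 - 16*q + 64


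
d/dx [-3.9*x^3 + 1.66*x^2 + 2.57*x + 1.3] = -11.7*x^2 + 3.32*x + 2.57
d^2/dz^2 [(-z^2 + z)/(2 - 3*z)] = -4/(27*z^3 - 54*z^2 + 36*z - 8)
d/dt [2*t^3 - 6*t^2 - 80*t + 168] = 6*t^2 - 12*t - 80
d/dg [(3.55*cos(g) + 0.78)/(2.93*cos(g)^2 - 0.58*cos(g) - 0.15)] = (10.4015*cos(g)^2 + 4.5708*cos(g) + 0.0801)*sin(g)/(8.5849*cos(g)^4 - 3.3988*cos(g)^3 - 0.5426*cos(g)^2 + 0.174*cos(g) + 0.0225)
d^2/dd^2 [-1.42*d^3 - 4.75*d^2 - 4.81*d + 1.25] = -8.52*d - 9.5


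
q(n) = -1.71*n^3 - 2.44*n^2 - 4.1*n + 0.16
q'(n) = -5.13*n^2 - 4.88*n - 4.1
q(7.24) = -806.37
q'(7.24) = -308.33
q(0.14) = -0.47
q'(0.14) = -4.88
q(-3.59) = 62.55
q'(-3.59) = -52.70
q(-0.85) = 2.93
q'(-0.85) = -3.66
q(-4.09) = 93.11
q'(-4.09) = -69.96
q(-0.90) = 3.12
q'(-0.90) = -3.86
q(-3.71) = 69.11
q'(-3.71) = -56.61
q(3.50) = -117.40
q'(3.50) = -84.02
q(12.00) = -3355.28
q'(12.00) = -801.38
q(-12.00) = 2652.88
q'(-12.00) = -684.26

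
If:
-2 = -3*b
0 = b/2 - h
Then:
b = 2/3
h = 1/3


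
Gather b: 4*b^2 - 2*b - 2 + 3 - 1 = 4*b^2 - 2*b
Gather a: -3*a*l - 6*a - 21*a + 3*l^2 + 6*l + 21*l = a*(-3*l - 27) + 3*l^2 + 27*l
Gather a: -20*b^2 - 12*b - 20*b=-20*b^2 - 32*b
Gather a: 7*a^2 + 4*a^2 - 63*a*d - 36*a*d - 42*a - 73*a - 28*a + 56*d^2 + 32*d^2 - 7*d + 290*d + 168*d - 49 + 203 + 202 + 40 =11*a^2 + a*(-99*d - 143) + 88*d^2 + 451*d + 396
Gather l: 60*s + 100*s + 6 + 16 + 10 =160*s + 32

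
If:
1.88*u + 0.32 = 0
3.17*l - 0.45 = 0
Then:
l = 0.14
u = -0.17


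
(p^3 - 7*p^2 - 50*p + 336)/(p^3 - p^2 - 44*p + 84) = (p - 8)/(p - 2)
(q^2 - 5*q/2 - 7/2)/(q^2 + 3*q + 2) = (q - 7/2)/(q + 2)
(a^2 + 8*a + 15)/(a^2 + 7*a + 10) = (a + 3)/(a + 2)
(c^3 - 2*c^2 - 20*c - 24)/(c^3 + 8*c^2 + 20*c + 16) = (c - 6)/(c + 4)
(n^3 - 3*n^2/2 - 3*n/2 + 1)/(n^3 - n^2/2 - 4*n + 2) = (n + 1)/(n + 2)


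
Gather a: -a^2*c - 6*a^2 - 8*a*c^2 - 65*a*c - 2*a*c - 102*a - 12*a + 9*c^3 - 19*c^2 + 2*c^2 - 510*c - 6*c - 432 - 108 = a^2*(-c - 6) + a*(-8*c^2 - 67*c - 114) + 9*c^3 - 17*c^2 - 516*c - 540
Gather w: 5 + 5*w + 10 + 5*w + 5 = 10*w + 20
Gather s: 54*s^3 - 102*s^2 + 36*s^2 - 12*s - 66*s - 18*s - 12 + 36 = 54*s^3 - 66*s^2 - 96*s + 24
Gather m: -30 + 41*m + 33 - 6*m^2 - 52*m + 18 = -6*m^2 - 11*m + 21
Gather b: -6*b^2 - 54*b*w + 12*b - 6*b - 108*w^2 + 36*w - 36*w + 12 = -6*b^2 + b*(6 - 54*w) - 108*w^2 + 12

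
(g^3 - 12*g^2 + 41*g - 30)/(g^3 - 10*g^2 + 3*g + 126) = (g^2 - 6*g + 5)/(g^2 - 4*g - 21)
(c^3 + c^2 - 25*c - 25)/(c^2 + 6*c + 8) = (c^3 + c^2 - 25*c - 25)/(c^2 + 6*c + 8)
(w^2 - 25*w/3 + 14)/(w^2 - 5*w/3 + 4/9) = 3*(3*w^2 - 25*w + 42)/(9*w^2 - 15*w + 4)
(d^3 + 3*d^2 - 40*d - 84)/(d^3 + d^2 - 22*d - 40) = (d^2 + d - 42)/(d^2 - d - 20)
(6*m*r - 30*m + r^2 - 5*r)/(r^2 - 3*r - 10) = (6*m + r)/(r + 2)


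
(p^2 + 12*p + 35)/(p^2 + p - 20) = (p + 7)/(p - 4)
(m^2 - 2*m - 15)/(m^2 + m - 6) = (m - 5)/(m - 2)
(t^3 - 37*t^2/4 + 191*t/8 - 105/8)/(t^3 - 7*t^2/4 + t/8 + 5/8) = (8*t^3 - 74*t^2 + 191*t - 105)/(8*t^3 - 14*t^2 + t + 5)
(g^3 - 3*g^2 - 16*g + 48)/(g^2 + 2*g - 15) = (g^2 - 16)/(g + 5)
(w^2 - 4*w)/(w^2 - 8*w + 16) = w/(w - 4)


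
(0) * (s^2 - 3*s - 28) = 0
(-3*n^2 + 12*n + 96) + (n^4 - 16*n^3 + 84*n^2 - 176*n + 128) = n^4 - 16*n^3 + 81*n^2 - 164*n + 224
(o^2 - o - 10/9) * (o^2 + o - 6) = o^4 - 73*o^2/9 + 44*o/9 + 20/3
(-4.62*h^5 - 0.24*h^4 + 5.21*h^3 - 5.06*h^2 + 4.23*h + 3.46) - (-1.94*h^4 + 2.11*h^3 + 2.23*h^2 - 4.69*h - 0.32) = -4.62*h^5 + 1.7*h^4 + 3.1*h^3 - 7.29*h^2 + 8.92*h + 3.78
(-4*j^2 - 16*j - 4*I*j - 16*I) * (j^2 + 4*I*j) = -4*j^4 - 16*j^3 - 20*I*j^3 + 16*j^2 - 80*I*j^2 + 64*j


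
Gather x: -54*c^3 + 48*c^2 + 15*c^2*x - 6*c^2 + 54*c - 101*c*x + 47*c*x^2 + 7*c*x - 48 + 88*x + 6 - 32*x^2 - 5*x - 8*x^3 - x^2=-54*c^3 + 42*c^2 + 54*c - 8*x^3 + x^2*(47*c - 33) + x*(15*c^2 - 94*c + 83) - 42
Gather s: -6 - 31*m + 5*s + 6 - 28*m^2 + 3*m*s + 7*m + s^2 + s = -28*m^2 - 24*m + s^2 + s*(3*m + 6)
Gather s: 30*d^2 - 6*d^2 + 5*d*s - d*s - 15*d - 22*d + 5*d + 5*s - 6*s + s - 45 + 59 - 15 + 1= 24*d^2 + 4*d*s - 32*d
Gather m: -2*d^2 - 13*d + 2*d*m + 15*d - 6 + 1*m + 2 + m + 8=-2*d^2 + 2*d + m*(2*d + 2) + 4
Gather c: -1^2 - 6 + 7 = 0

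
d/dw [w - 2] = 1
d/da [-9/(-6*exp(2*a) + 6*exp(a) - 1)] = (54 - 108*exp(a))*exp(a)/(6*exp(2*a) - 6*exp(a) + 1)^2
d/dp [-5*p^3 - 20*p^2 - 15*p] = -15*p^2 - 40*p - 15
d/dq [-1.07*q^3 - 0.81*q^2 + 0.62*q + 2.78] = -3.21*q^2 - 1.62*q + 0.62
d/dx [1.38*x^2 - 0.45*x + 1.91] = 2.76*x - 0.45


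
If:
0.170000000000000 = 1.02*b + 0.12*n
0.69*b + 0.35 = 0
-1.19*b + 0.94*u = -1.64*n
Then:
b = -0.51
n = 5.73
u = -10.64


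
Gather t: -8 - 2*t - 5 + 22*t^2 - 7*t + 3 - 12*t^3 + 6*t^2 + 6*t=-12*t^3 + 28*t^2 - 3*t - 10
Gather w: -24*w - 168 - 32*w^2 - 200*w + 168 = -32*w^2 - 224*w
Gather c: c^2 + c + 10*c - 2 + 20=c^2 + 11*c + 18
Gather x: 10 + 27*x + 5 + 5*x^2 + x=5*x^2 + 28*x + 15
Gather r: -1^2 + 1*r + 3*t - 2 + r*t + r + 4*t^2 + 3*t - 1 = r*(t + 2) + 4*t^2 + 6*t - 4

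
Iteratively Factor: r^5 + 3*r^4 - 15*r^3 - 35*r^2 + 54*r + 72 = (r - 3)*(r^4 + 6*r^3 + 3*r^2 - 26*r - 24) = (r - 3)*(r + 4)*(r^3 + 2*r^2 - 5*r - 6) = (r - 3)*(r + 1)*(r + 4)*(r^2 + r - 6) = (r - 3)*(r - 2)*(r + 1)*(r + 4)*(r + 3)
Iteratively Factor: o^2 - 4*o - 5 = (o + 1)*(o - 5)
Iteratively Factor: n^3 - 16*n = (n + 4)*(n^2 - 4*n) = (n - 4)*(n + 4)*(n)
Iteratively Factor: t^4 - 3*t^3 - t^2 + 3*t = (t)*(t^3 - 3*t^2 - t + 3) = t*(t - 3)*(t^2 - 1) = t*(t - 3)*(t - 1)*(t + 1)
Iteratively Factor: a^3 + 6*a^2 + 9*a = (a)*(a^2 + 6*a + 9) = a*(a + 3)*(a + 3)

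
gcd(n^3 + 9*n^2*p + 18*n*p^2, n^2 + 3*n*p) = n^2 + 3*n*p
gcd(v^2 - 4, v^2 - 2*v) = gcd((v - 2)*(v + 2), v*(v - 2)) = v - 2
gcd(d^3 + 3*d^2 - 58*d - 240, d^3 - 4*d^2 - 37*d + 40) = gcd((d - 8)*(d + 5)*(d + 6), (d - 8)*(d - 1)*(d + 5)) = d^2 - 3*d - 40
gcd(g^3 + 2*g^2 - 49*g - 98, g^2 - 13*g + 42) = g - 7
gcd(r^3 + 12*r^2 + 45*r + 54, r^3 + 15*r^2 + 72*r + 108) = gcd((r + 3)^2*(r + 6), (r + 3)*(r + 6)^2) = r^2 + 9*r + 18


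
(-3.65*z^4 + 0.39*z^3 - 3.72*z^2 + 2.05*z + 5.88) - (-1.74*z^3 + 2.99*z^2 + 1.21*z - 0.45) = -3.65*z^4 + 2.13*z^3 - 6.71*z^2 + 0.84*z + 6.33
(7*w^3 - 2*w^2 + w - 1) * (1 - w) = -7*w^4 + 9*w^3 - 3*w^2 + 2*w - 1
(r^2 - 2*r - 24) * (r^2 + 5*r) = r^4 + 3*r^3 - 34*r^2 - 120*r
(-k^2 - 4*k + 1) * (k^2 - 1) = -k^4 - 4*k^3 + 2*k^2 + 4*k - 1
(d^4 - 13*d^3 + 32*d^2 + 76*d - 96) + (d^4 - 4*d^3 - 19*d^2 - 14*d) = 2*d^4 - 17*d^3 + 13*d^2 + 62*d - 96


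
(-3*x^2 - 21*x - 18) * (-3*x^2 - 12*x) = 9*x^4 + 99*x^3 + 306*x^2 + 216*x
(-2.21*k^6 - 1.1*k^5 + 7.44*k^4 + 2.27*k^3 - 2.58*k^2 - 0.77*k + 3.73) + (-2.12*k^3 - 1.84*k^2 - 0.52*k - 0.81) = -2.21*k^6 - 1.1*k^5 + 7.44*k^4 + 0.15*k^3 - 4.42*k^2 - 1.29*k + 2.92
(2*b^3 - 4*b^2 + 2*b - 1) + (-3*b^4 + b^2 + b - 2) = -3*b^4 + 2*b^3 - 3*b^2 + 3*b - 3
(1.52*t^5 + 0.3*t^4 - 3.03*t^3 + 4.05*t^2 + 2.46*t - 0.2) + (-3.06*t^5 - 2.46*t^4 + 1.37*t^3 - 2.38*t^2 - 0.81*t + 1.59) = -1.54*t^5 - 2.16*t^4 - 1.66*t^3 + 1.67*t^2 + 1.65*t + 1.39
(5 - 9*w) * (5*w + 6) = -45*w^2 - 29*w + 30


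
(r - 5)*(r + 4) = r^2 - r - 20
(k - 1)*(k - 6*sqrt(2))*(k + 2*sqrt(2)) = k^3 - 4*sqrt(2)*k^2 - k^2 - 24*k + 4*sqrt(2)*k + 24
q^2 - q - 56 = (q - 8)*(q + 7)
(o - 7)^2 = o^2 - 14*o + 49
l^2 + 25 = (l - 5*I)*(l + 5*I)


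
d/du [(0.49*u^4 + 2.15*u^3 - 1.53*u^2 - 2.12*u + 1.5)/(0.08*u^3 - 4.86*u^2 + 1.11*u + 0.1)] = (0.0392*u^6 - 4.7628*u^5 - 8.6949*u^4 + 5.3082*u^3 - 11.7165*u^2 + 14.274*u - 1.877)/(0.0064*u^6 - 0.7776*u^5 + 23.7972*u^4 - 10.7732*u^3 + 0.2601*u^2 + 0.222*u + 0.01)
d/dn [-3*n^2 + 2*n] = 2 - 6*n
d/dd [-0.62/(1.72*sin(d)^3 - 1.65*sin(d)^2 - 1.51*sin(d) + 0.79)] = (3.1992*sin(d)^2 - 2.046*sin(d) - 0.9362)*cos(d)/(1.72*sin(d)^3 - 1.65*sin(d)^2 - 1.51*sin(d) + 0.79)^2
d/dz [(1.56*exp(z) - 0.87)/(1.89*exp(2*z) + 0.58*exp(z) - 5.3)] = (-2.9484*exp(2*z) + 3.2886*exp(z) - 7.7634)*exp(z)/(3.5721*exp(4*z) + 2.1924*exp(3*z) - 19.6976*exp(2*z) - 6.148*exp(z) + 28.09)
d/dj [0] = 0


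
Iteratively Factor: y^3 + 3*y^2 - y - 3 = (y + 3)*(y^2 - 1) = (y - 1)*(y + 3)*(y + 1)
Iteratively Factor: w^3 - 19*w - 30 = (w + 3)*(w^2 - 3*w - 10) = (w - 5)*(w + 3)*(w + 2)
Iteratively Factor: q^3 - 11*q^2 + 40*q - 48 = (q - 3)*(q^2 - 8*q + 16) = (q - 4)*(q - 3)*(q - 4)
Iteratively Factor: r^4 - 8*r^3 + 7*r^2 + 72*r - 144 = (r - 3)*(r^3 - 5*r^2 - 8*r + 48) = (r - 4)*(r - 3)*(r^2 - r - 12) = (r - 4)*(r - 3)*(r + 3)*(r - 4)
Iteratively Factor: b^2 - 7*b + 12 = (b - 3)*(b - 4)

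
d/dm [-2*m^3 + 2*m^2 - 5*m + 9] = -6*m^2 + 4*m - 5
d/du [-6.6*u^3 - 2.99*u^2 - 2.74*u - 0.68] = -19.8*u^2 - 5.98*u - 2.74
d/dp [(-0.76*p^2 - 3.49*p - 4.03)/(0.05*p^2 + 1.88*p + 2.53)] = (-1.2543*p^2 - 3.4426*p - 1.2533)/(0.0025*p^4 + 0.188*p^3 + 3.7874*p^2 + 9.5128*p + 6.4009)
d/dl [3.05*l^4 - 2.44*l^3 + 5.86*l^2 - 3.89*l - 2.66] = 12.2*l^3 - 7.32*l^2 + 11.72*l - 3.89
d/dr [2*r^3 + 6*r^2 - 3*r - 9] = 6*r^2 + 12*r - 3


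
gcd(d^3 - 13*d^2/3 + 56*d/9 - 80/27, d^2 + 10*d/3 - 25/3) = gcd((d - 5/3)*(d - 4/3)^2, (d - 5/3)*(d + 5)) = d - 5/3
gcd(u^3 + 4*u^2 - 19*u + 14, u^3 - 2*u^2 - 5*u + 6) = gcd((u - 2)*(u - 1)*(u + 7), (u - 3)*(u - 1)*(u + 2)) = u - 1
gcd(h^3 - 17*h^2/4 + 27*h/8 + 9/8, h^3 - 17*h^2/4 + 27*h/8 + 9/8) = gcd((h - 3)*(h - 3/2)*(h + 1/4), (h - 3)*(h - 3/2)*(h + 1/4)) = h^3 - 17*h^2/4 + 27*h/8 + 9/8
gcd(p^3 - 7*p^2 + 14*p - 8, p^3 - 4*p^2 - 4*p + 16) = p^2 - 6*p + 8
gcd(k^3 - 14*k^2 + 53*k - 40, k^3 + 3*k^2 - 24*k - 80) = k - 5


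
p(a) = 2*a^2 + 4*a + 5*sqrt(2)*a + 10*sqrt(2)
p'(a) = 4*a + 4 + 5*sqrt(2)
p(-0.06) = 13.49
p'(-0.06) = 10.83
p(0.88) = 25.43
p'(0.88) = 14.59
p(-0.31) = 10.90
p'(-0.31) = 9.83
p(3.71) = 82.74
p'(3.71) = 25.91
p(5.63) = 139.87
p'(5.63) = 33.59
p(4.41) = 101.86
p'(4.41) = 28.71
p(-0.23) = 11.70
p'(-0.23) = 10.15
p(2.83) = 61.49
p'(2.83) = 22.39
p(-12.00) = 169.29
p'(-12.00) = -36.93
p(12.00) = 434.99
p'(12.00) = 59.07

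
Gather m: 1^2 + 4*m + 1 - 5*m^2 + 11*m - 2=-5*m^2 + 15*m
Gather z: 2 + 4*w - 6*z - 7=4*w - 6*z - 5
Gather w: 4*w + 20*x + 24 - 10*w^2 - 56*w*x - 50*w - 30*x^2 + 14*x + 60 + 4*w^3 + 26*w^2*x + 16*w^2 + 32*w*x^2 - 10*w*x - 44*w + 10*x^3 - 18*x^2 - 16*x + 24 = 4*w^3 + w^2*(26*x + 6) + w*(32*x^2 - 66*x - 90) + 10*x^3 - 48*x^2 + 18*x + 108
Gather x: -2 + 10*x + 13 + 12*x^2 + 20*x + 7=12*x^2 + 30*x + 18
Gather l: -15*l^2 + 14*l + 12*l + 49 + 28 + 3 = -15*l^2 + 26*l + 80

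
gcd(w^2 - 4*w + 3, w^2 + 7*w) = 1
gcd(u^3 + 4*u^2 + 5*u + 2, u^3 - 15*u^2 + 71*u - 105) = 1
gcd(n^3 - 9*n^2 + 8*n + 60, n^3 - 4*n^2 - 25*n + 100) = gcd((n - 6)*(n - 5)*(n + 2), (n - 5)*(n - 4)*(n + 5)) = n - 5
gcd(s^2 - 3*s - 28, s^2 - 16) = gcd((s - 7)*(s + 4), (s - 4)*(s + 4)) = s + 4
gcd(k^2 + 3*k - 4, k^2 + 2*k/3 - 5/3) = k - 1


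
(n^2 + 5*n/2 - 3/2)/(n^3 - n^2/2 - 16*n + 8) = (n + 3)/(n^2 - 16)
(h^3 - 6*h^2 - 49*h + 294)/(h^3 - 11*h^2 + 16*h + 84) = (h + 7)/(h + 2)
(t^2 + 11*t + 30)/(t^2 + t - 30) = (t + 5)/(t - 5)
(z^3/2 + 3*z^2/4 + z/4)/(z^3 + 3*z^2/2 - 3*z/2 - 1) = z*(z + 1)/(2*(z^2 + z - 2))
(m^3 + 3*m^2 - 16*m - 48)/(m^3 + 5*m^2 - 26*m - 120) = (m^2 - m - 12)/(m^2 + m - 30)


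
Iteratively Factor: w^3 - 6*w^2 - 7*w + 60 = (w - 5)*(w^2 - w - 12) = (w - 5)*(w - 4)*(w + 3)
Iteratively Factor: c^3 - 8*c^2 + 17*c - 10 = (c - 1)*(c^2 - 7*c + 10) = (c - 5)*(c - 1)*(c - 2)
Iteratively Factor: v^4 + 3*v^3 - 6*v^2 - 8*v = (v + 4)*(v^3 - v^2 - 2*v) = v*(v + 4)*(v^2 - v - 2) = v*(v + 1)*(v + 4)*(v - 2)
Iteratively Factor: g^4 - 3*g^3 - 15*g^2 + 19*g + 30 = (g + 3)*(g^3 - 6*g^2 + 3*g + 10) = (g - 2)*(g + 3)*(g^2 - 4*g - 5) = (g - 2)*(g + 1)*(g + 3)*(g - 5)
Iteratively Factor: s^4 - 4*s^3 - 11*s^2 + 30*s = (s - 2)*(s^3 - 2*s^2 - 15*s) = (s - 2)*(s + 3)*(s^2 - 5*s) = s*(s - 2)*(s + 3)*(s - 5)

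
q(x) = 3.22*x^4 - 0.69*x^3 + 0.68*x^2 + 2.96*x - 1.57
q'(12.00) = 21977.84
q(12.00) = 65709.47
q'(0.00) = 2.96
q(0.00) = -1.57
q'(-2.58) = -235.52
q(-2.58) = 149.84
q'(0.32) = 3.61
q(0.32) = -0.54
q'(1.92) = 89.10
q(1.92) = 45.49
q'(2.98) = 329.48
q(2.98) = 248.96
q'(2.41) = 174.50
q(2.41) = 108.48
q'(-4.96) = -1626.38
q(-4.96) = 2033.54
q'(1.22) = 24.93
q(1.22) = 8.93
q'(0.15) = 3.16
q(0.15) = -1.11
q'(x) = 12.88*x^3 - 2.07*x^2 + 1.36*x + 2.96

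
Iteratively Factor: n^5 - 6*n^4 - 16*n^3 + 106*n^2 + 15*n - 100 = (n + 4)*(n^4 - 10*n^3 + 24*n^2 + 10*n - 25) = (n + 1)*(n + 4)*(n^3 - 11*n^2 + 35*n - 25) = (n - 5)*(n + 1)*(n + 4)*(n^2 - 6*n + 5) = (n - 5)^2*(n + 1)*(n + 4)*(n - 1)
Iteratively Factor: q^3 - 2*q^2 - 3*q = (q - 3)*(q^2 + q) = q*(q - 3)*(q + 1)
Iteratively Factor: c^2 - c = (c)*(c - 1)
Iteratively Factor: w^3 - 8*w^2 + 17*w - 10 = (w - 5)*(w^2 - 3*w + 2) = (w - 5)*(w - 2)*(w - 1)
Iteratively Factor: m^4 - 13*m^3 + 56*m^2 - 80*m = (m - 4)*(m^3 - 9*m^2 + 20*m) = (m - 4)^2*(m^2 - 5*m) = m*(m - 4)^2*(m - 5)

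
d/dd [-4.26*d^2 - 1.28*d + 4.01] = -8.52*d - 1.28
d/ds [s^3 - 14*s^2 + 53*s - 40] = 3*s^2 - 28*s + 53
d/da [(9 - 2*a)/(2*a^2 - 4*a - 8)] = (-a^2 + 2*a + (a - 1)*(2*a - 9) + 4)/(-a^2 + 2*a + 4)^2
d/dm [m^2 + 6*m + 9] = 2*m + 6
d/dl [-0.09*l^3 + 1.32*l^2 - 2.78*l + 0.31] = -0.27*l^2 + 2.64*l - 2.78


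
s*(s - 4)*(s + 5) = s^3 + s^2 - 20*s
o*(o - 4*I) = o^2 - 4*I*o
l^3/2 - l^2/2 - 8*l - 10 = (l/2 + 1)*(l - 5)*(l + 2)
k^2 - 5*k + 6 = (k - 3)*(k - 2)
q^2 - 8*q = q*(q - 8)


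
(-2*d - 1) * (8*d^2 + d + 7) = -16*d^3 - 10*d^2 - 15*d - 7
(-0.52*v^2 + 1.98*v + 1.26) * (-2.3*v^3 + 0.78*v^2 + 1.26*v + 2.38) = 1.196*v^5 - 4.9596*v^4 - 2.0088*v^3 + 2.24*v^2 + 6.3*v + 2.9988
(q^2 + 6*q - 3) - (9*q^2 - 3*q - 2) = -8*q^2 + 9*q - 1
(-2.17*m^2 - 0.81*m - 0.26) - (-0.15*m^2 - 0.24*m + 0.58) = -2.02*m^2 - 0.57*m - 0.84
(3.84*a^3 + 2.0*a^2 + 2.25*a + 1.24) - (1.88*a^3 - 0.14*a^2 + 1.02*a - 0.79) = 1.96*a^3 + 2.14*a^2 + 1.23*a + 2.03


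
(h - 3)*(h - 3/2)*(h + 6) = h^3 + 3*h^2/2 - 45*h/2 + 27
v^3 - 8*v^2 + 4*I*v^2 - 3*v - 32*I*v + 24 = (v - 8)*(v + I)*(v + 3*I)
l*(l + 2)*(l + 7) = l^3 + 9*l^2 + 14*l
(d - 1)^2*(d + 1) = d^3 - d^2 - d + 1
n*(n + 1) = n^2 + n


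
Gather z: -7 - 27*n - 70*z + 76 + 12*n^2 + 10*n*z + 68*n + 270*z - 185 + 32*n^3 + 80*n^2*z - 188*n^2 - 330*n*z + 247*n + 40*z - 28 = 32*n^3 - 176*n^2 + 288*n + z*(80*n^2 - 320*n + 240) - 144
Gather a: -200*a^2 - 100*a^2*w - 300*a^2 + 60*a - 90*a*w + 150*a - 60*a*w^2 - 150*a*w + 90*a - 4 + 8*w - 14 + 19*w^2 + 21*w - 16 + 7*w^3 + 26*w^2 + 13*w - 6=a^2*(-100*w - 500) + a*(-60*w^2 - 240*w + 300) + 7*w^3 + 45*w^2 + 42*w - 40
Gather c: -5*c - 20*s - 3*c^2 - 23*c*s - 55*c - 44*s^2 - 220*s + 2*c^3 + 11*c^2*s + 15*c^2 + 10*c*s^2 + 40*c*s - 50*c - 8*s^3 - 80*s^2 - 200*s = 2*c^3 + c^2*(11*s + 12) + c*(10*s^2 + 17*s - 110) - 8*s^3 - 124*s^2 - 440*s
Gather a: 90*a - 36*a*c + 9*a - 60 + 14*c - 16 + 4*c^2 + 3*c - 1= a*(99 - 36*c) + 4*c^2 + 17*c - 77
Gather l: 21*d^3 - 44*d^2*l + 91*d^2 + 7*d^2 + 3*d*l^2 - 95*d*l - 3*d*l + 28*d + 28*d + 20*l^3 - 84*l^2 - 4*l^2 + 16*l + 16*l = 21*d^3 + 98*d^2 + 56*d + 20*l^3 + l^2*(3*d - 88) + l*(-44*d^2 - 98*d + 32)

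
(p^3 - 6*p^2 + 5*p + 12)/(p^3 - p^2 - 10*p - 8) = (p - 3)/(p + 2)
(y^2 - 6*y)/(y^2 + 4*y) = (y - 6)/(y + 4)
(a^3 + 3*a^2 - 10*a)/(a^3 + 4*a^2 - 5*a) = (a - 2)/(a - 1)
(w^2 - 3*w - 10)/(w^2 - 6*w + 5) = (w + 2)/(w - 1)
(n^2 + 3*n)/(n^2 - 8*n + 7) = n*(n + 3)/(n^2 - 8*n + 7)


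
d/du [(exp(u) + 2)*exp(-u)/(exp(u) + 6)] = (-exp(2*u) - 4*exp(u) - 12)*exp(-u)/(exp(2*u) + 12*exp(u) + 36)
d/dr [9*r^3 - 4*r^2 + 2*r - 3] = 27*r^2 - 8*r + 2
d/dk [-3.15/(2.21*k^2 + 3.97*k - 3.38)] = (13.923*k + 12.5055)/(2.21*k^2 + 3.97*k - 3.38)^2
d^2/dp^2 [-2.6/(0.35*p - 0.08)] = -0.637/(0.35*p - 0.08)^3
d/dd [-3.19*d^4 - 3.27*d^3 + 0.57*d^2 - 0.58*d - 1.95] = -12.76*d^3 - 9.81*d^2 + 1.14*d - 0.58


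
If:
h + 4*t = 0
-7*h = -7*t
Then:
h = 0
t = 0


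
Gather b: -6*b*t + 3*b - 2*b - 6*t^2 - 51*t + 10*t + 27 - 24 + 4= b*(1 - 6*t) - 6*t^2 - 41*t + 7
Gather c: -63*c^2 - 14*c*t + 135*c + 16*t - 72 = -63*c^2 + c*(135 - 14*t) + 16*t - 72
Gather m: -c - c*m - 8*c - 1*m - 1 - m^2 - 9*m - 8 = -9*c - m^2 + m*(-c - 10) - 9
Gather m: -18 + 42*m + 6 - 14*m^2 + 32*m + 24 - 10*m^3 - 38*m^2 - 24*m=-10*m^3 - 52*m^2 + 50*m + 12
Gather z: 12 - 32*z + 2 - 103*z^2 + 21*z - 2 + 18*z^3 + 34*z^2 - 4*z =18*z^3 - 69*z^2 - 15*z + 12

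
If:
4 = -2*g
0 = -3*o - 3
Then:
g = -2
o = -1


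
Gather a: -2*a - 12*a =-14*a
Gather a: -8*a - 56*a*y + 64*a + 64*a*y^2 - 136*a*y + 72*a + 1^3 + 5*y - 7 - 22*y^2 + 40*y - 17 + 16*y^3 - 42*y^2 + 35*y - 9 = a*(64*y^2 - 192*y + 128) + 16*y^3 - 64*y^2 + 80*y - 32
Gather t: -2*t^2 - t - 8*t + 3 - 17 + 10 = -2*t^2 - 9*t - 4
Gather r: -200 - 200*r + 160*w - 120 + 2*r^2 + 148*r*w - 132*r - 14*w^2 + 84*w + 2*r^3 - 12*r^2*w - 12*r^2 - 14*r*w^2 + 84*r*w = 2*r^3 + r^2*(-12*w - 10) + r*(-14*w^2 + 232*w - 332) - 14*w^2 + 244*w - 320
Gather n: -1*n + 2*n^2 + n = 2*n^2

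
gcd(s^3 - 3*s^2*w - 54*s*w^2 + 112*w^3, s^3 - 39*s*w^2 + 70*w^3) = s^2 + 5*s*w - 14*w^2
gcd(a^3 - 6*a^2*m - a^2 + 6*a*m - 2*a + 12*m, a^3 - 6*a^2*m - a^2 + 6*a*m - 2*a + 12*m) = a^3 - 6*a^2*m - a^2 + 6*a*m - 2*a + 12*m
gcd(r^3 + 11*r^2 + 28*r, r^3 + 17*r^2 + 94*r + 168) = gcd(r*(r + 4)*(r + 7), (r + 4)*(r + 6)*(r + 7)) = r^2 + 11*r + 28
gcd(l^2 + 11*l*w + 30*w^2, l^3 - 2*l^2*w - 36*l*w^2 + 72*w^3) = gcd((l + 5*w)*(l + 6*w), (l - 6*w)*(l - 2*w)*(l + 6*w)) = l + 6*w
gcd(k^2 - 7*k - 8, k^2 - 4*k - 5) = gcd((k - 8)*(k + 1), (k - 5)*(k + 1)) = k + 1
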